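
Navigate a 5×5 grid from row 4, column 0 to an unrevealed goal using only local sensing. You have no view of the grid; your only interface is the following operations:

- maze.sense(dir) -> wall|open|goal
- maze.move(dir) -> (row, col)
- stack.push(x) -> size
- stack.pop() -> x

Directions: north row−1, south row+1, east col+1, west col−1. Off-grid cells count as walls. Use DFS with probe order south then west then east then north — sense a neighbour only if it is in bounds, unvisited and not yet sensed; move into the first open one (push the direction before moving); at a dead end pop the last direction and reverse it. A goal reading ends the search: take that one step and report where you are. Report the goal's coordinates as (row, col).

>> maze.sense(dir: east)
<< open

>> stack.push(x: east)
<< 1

>> maze.move(dir: east)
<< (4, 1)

>> maze.sense(dir: east)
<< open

>> stack.push(x: east)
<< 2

>> maze.move(dir: east)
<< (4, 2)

>> maze.sense(dir: east)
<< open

>> stack.push(x: east)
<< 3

>> maze.move(dir: east)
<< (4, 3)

>> maze.sense(dir: east)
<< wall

>> maze.sense(dir: north)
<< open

>> stack.push(x: north)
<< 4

>> maze.move(dir: north)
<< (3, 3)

>> maze.sense(dir: west)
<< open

>> stack.push(x: west)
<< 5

>> maze.move(dir: west)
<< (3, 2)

>> maze.sense(dir: west)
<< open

>> stack.push(x: west)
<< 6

>> maze.move(dir: west)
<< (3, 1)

>> maze.sense(dir: west)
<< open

>> stack.push(x: west)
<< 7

>> maze.move(dir: west)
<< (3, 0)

>> maze.sense(dir: north)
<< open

>> stack.push(x: north)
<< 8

>> maze.move(dir: north)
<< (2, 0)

>> maze.sense(dir: east)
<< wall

>> maze.sense(dir: north)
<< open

>> stack.push(x: north)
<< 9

>> maze.move(dir: north)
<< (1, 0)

>> maze.sense(dir: east)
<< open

>> stack.push(x: east)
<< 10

>> maze.move(dir: east)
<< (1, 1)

>> maze.sense(dir: east)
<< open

>> stack.push(x: east)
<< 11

>> maze.move(dir: east)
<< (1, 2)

>> maze.sense(dir: south)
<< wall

>> maze.sense(dir: east)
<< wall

>> maze.sense(dir: north)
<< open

>> stack.push(x: north)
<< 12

>> maze.move(dir: north)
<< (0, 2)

>> maze.sense(dir: west)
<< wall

>> maze.sense(dir: east)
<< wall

>> stack.pop()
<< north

>> maze.move(dir: south)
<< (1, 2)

>> stack.pop()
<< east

>> maze.move(dir: west)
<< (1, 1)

>> stack.pop()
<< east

>> maze.move(dir: west)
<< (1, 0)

>> maze.sense(dir: north)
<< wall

>> stack.pop()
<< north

>> maze.move(dir: south)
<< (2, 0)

>> stack.pop()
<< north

>> maze.move(dir: south)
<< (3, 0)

>> stack.pop()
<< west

>> maze.move(dir: east)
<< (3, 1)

>> stack.pop()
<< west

>> maze.move(dir: east)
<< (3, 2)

>> stack.pop()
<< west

>> maze.move(dir: east)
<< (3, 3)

>> maze.sense(dir: east)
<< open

>> stack.push(x: east)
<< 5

>> maze.move(dir: east)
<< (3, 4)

>> maze.sense(dir: north)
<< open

>> stack.push(x: north)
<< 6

>> maze.move(dir: north)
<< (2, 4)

>> maze.sense(dir: west)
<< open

>> stack.push(x: west)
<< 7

>> maze.move(dir: west)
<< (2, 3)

>> stack.pop()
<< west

>> maze.move(dir: east)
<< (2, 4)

>> maze.sense(dir: north)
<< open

>> stack.push(x: north)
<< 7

>> maze.move(dir: north)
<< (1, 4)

>> maze.sense(dir: north)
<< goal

>> maze.move(dir: north)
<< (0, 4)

Answer: (0, 4)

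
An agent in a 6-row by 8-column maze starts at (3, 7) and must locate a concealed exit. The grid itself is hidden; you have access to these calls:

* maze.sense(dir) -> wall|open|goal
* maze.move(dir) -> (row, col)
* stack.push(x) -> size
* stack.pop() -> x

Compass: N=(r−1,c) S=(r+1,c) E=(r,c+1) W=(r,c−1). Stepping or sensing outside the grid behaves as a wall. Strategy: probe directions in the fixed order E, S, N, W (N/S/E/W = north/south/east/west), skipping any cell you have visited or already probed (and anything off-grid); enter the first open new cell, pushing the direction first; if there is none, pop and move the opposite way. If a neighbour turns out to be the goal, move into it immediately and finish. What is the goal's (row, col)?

// 1. maze.sense(dir: south) ~> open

// 2. stack.push(x: south) ~> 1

// 3. maze.move(dir: south) ~> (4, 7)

// 4. maze.sense(dir: south) ~> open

// 5. stack.push(x: south) ~> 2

// 6. maze.move(dir: south) ~> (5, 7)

// 7. maze.sense(dir: west) ~> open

// 8. stack.push(x: west) ~> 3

// 9. maze.move(dir: west) ~> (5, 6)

// 10. maze.sense(dir: north) ~> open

// 11. stack.push(x: north) ~> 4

// 12. maze.move(dir: north) ~> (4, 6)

// 13. maze.sense(dir: north) ~> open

// 14. stack.push(x: north) ~> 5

// 15. maze.move(dir: north) ~> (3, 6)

// 16. maze.sense(dir: north) ~> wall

// 17. maze.sense(dir: west) ~> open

// 18. stack.push(x: west) ~> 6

// 19. maze.move(dir: west) ~> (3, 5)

// 20. maze.sense(dir: south) ~> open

// 21. stack.push(x: south) ~> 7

// 22. maze.move(dir: south) ~> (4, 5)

// 23. maze.sense(dir: south) ~> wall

// 24. maze.sense(dir: west) ~> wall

// 25. stack.pop() ~> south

// 26. maze.move(dir: north) ~> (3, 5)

// 27. maze.sense(dir: north) ~> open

// 28. stack.push(x: north) ~> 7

// 29. maze.move(dir: north) ~> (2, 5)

// 30. maze.sense(dir: north) ~> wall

// 31. maze.sense(dir: west) ~> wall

// 32. stack.pop() ~> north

// 33. maze.move(dir: south) ~> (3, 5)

// 34. maze.sense(dir: west) ~> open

// 35. stack.push(x: west) ~> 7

// 36. maze.move(dir: west) ~> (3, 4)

// 37. maze.sense(dir: west) ~> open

// 38. stack.push(x: west) ~> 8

// 39. maze.move(dir: west) ~> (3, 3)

// 40. maze.sense(dir: south) ~> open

// 41. stack.push(x: south) ~> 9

// 42. maze.move(dir: south) ~> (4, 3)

// 43. maze.sense(dir: south) ~> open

// 44. stack.push(x: south) ~> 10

// 45. maze.move(dir: south) ~> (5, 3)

// 46. maze.sense(dir: east) ~> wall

// 47. maze.sense(dir: west) ~> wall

// 48. stack.pop() ~> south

// 49. maze.move(dir: north) ~> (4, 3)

// 50. maze.sense(dir: west) ~> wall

// 51. stack.pop() ~> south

// 52. maze.move(dir: north) ~> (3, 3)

// 53. maze.sense(dir: north) ~> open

// 54. stack.push(x: north) ~> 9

// 55. maze.move(dir: north) ~> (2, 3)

// 56. maze.sense(dir: north) ~> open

// 57. stack.push(x: north) ~> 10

// 58. maze.move(dir: north) ~> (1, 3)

// 59. maze.sense(dir: east) ~> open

// 60. stack.push(x: east) ~> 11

// 61. maze.move(dir: east) ~> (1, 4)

// 62. maze.sense(dir: north) ~> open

// 63. stack.push(x: north) ~> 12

// 64. maze.move(dir: north) ~> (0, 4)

// 65. maze.sense(dir: east) ~> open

// 66. stack.push(x: east) ~> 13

// 67. maze.move(dir: east) ~> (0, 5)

// 68. maze.sense(dir: east) ~> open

// 69. stack.push(x: east) ~> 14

// 70. maze.move(dir: east) ~> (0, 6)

// 71. maze.sense(dir: east) ~> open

// 72. stack.push(x: east) ~> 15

// 73. maze.move(dir: east) ~> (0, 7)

// 74. maze.sense(dir: south) ~> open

// 75. stack.push(x: south) ~> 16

// 76. maze.move(dir: south) ~> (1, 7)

// 77. maze.sense(dir: south) ~> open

// 78. stack.push(x: south) ~> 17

// 79. maze.move(dir: south) ~> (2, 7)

// 80. stack.pop() ~> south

// 81. maze.move(dir: north) ~> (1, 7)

// 82. maze.sense(dir: west) ~> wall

// 83. stack.pop() ~> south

// 84. maze.move(dir: north) ~> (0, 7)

// 85. stack.pop() ~> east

// 86. maze.move(dir: west) ~> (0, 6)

// 87. stack.pop() ~> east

// 88. maze.move(dir: west) ~> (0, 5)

// 89. stack.pop() ~> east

// 90. maze.move(dir: west) ~> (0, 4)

// 91. maze.sense(dir: west) ~> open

// 92. stack.push(x: west) ~> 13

// 93. maze.move(dir: west) ~> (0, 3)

// 94. maze.sense(dir: west) ~> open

// 95. stack.push(x: west) ~> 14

// 96. maze.move(dir: west) ~> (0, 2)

// 97. maze.sense(dir: south) ~> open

// 98. stack.push(x: south) ~> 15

// 99. maze.move(dir: south) ~> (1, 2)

// 100. maze.sense(dir: south) ~> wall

// 101. maze.sense(dir: west) ~> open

// 102. stack.push(x: west) ~> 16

// 103. maze.move(dir: west) ~> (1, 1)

// 104. maze.sense(dir: south) ~> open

// 105. stack.push(x: south) ~> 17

// 106. maze.move(dir: south) ~> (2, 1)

// 107. maze.sense(dir: south) ~> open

// 108. stack.push(x: south) ~> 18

// 109. maze.move(dir: south) ~> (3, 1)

// 110. maze.sense(dir: east) ~> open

// 111. stack.push(x: east) ~> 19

// 112. maze.move(dir: east) ~> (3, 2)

// 113. stack.pop() ~> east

// 114. maze.move(dir: west) ~> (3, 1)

// 115. maze.sense(dir: south) ~> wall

// 116. maze.sense(dir: west) ~> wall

// 117. stack.pop() ~> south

// 118. maze.move(dir: north) ~> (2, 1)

// 119. maze.sense(dir: west) ~> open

// 120. stack.push(x: west) ~> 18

// 121. maze.move(dir: west) ~> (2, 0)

// 122. maze.sense(dir: north) ~> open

// 123. stack.push(x: north) ~> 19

// 124. maze.move(dir: north) ~> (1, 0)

// 125. maze.sense(dir: north) ~> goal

// 126. maze.move(dir: north) ~> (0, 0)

Answer: (0, 0)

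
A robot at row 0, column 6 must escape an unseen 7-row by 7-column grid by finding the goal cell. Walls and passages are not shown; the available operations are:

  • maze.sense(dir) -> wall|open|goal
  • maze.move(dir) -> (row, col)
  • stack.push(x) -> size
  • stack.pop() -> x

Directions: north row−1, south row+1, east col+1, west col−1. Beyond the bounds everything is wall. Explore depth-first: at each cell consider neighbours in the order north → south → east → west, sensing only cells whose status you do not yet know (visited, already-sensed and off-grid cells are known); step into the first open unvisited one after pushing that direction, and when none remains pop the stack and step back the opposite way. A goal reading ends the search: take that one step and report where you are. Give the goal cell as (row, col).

CALL maze.sense[dir: south]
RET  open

CALL stack.push[x: south]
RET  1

CALL maze.move[dir: south]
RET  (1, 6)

CALL maze.sense[dir: south]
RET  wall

CALL maze.sense[dir: west]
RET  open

CALL stack.push[x: west]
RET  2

CALL maze.move[dir: west]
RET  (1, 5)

CALL maze.sense[dir: north]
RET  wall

CALL maze.sense[dir: south]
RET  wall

CALL maze.sense[dir: west]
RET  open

CALL stack.push[x: west]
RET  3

CALL maze.move[dir: west]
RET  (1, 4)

CALL maze.sense[dir: north]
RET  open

CALL stack.push[x: north]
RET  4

CALL maze.move[dir: north]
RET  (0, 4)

CALL maze.sense[dir: west]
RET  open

CALL stack.push[x: west]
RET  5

CALL maze.move[dir: west]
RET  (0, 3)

CALL maze.sense[dir: south]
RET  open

CALL stack.push[x: south]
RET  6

CALL maze.move[dir: south]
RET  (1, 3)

CALL maze.sense[dir: south]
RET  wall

CALL maze.sense[dir: west]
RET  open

CALL stack.push[x: west]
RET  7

CALL maze.move[dir: west]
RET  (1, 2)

CALL maze.sense[dir: north]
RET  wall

CALL maze.sense[dir: south]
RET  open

CALL stack.push[x: south]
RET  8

CALL maze.move[dir: south]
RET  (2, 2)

CALL maze.sense[dir: south]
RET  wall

CALL maze.sense[dir: west]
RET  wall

CALL stack.pop[]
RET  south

CALL maze.move[dir: north]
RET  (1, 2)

CALL maze.sense[dir: west]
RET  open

CALL stack.push[x: west]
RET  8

CALL maze.move[dir: west]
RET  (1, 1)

CALL maze.sense[dir: north]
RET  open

CALL stack.push[x: north]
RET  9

CALL maze.move[dir: north]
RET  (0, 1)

CALL maze.sense[dir: west]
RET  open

CALL stack.push[x: west]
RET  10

CALL maze.move[dir: west]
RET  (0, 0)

CALL maze.sense[dir: south]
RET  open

CALL stack.push[x: south]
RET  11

CALL maze.move[dir: south]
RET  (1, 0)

CALL maze.sense[dir: south]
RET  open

CALL stack.push[x: south]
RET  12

CALL maze.move[dir: south]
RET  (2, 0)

CALL maze.sense[dir: south]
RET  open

CALL stack.push[x: south]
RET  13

CALL maze.move[dir: south]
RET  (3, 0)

CALL maze.sense[dir: south]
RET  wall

CALL maze.sense[dir: east]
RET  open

CALL stack.push[x: east]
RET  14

CALL maze.move[dir: east]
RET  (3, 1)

CALL maze.sense[dir: south]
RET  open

CALL stack.push[x: south]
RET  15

CALL maze.move[dir: south]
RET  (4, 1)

CALL maze.sense[dir: south]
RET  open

CALL stack.push[x: south]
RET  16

CALL maze.move[dir: south]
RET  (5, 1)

CALL maze.sense[dir: south]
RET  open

CALL stack.push[x: south]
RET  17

CALL maze.move[dir: south]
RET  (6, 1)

CALL maze.sense[dir: east]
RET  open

CALL stack.push[x: east]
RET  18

CALL maze.move[dir: east]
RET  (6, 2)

CALL maze.sense[dir: north]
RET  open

CALL stack.push[x: north]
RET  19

CALL maze.move[dir: north]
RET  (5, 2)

CALL maze.sense[dir: north]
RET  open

CALL stack.push[x: north]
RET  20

CALL maze.move[dir: north]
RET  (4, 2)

CALL maze.sense[dir: east]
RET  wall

CALL stack.pop[]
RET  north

CALL maze.move[dir: south]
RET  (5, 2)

CALL maze.sense[dir: east]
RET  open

CALL stack.push[x: east]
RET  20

CALL maze.move[dir: east]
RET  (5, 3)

CALL maze.sense[dir: south]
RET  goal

CALL maze.move[dir: south]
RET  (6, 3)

Answer: (6, 3)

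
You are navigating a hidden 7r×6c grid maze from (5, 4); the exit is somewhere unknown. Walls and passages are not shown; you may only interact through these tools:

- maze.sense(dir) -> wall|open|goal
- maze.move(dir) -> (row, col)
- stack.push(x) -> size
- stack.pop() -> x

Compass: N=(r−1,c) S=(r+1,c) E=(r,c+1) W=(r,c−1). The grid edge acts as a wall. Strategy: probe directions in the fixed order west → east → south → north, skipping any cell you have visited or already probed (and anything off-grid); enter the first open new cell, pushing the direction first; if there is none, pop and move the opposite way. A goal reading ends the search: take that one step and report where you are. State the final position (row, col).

[in] maze.sense dir: west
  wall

[in] maze.sense dir: east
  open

[in] stack.push x: east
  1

[in] maze.move dir: east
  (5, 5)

[in] maze.sense dir: south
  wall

[in] maze.sense dir: north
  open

[in] stack.push x: north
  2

[in] maze.move dir: north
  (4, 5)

[in] maze.sense dir: west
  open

[in] stack.push x: west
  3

[in] maze.move dir: west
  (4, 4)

[in] maze.sense dir: west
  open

[in] stack.push x: west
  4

[in] maze.move dir: west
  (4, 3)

[in] maze.sense dir: west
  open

[in] stack.push x: west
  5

[in] maze.move dir: west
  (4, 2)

[in] maze.sense dir: west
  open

[in] stack.push x: west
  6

[in] maze.move dir: west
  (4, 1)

[in] maze.sense dir: west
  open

[in] stack.push x: west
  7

[in] maze.move dir: west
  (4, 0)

[in] maze.sense dir: south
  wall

[in] maze.sense dir: north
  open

[in] stack.push x: north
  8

[in] maze.move dir: north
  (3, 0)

[in] maze.sense dir: east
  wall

[in] maze.sense dir: north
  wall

[in] stack.pop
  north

[in] maze.move dir: south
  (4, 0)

[in] stack.pop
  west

[in] maze.move dir: east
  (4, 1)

[in] maze.sense dir: south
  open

[in] stack.push x: south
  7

[in] maze.move dir: south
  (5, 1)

[in] maze.sense dir: east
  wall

[in] maze.sense dir: south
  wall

[in] stack.pop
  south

[in] maze.move dir: north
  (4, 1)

[in] stack.pop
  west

[in] maze.move dir: east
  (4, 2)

[in] maze.sense dir: north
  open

[in] stack.push x: north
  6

[in] maze.move dir: north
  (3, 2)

[in] maze.sense dir: east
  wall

[in] maze.sense dir: north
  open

[in] stack.push x: north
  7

[in] maze.move dir: north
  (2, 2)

[in] maze.sense dir: west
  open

[in] stack.push x: west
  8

[in] maze.move dir: west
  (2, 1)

[in] maze.sense dir: north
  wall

[in] stack.pop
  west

[in] maze.move dir: east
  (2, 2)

[in] maze.sense dir: east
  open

[in] stack.push x: east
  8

[in] maze.move dir: east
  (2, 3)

[in] maze.sense dir: east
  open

[in] stack.push x: east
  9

[in] maze.move dir: east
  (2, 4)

[in] maze.sense dir: east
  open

[in] stack.push x: east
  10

[in] maze.move dir: east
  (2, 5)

[in] maze.sense dir: south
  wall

[in] maze.sense dir: north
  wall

[in] stack.pop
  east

[in] maze.move dir: west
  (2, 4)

[in] maze.sense dir: south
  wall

[in] maze.sense dir: north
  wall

[in] stack.pop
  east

[in] maze.move dir: west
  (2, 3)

[in] maze.sense dir: north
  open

[in] stack.push x: north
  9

[in] maze.move dir: north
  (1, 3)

[in] maze.sense dir: west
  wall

[in] maze.sense dir: north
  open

[in] stack.push x: north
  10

[in] maze.move dir: north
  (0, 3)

[in] maze.sense dir: west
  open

[in] stack.push x: west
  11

[in] maze.move dir: west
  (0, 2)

[in] maze.sense dir: west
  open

[in] stack.push x: west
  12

[in] maze.move dir: west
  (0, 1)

[in] maze.sense dir: west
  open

[in] stack.push x: west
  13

[in] maze.move dir: west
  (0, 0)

[in] maze.sense dir: south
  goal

[in] maze.move dir: south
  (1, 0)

Answer: (1, 0)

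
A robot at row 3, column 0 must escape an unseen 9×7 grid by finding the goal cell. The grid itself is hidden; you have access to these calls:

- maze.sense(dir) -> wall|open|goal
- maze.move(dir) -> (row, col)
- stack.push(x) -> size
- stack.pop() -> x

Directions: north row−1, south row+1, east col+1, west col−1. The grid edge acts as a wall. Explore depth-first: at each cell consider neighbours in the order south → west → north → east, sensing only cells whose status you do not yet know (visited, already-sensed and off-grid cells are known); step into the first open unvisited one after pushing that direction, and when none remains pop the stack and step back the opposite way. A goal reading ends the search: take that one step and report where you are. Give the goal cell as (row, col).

! maze.sense(south) => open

! stack.push(south) => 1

! maze.move(south) => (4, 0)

! maze.sense(south) => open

! stack.push(south) => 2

! maze.move(south) => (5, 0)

! maze.sense(south) => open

! stack.push(south) => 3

! maze.move(south) => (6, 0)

! maze.sense(south) => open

! stack.push(south) => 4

! maze.move(south) => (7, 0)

! maze.sense(south) => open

! stack.push(south) => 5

! maze.move(south) => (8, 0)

! maze.sense(east) => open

! stack.push(east) => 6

! maze.move(east) => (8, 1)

! maze.sense(north) => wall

! maze.sense(east) => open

! stack.push(east) => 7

! maze.move(east) => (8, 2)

! maze.sense(north) => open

! stack.push(north) => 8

! maze.move(north) => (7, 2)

! maze.sense(north) => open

! stack.push(north) => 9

! maze.move(north) => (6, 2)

! maze.sense(west) => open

! stack.push(west) => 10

! maze.move(west) => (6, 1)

! maze.sense(north) => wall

! stack.pop() => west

! maze.move(east) => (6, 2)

! maze.sense(north) => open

! stack.push(north) => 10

! maze.move(north) => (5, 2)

! maze.sense(north) => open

! stack.push(north) => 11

! maze.move(north) => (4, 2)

! maze.sense(west) => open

! stack.push(west) => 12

! maze.move(west) => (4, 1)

! maze.sense(north) => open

! stack.push(north) => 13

! maze.move(north) => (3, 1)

! maze.sense(north) => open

! stack.push(north) => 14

! maze.move(north) => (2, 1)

! maze.sense(west) => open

! stack.push(west) => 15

! maze.move(west) => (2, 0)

! maze.sense(north) => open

! stack.push(north) => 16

! maze.move(north) => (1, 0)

! maze.sense(north) => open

! stack.push(north) => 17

! maze.move(north) => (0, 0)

! maze.sense(east) => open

! stack.push(east) => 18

! maze.move(east) => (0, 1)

! maze.sense(south) => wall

! maze.sense(east) => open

! stack.push(east) => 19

! maze.move(east) => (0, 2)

! maze.sense(south) => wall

! maze.sense(east) => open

! stack.push(east) => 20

! maze.move(east) => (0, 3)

! maze.sense(south) => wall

! maze.sense(east) => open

! stack.push(east) => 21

! maze.move(east) => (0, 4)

! maze.sense(south) => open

! stack.push(south) => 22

! maze.move(south) => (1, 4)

! maze.sense(south) => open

! stack.push(south) => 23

! maze.move(south) => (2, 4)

! maze.sense(south) => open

! stack.push(south) => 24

! maze.move(south) => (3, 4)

! maze.sense(south) => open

! stack.push(south) => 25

! maze.move(south) => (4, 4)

! maze.sense(south) => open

! stack.push(south) => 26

! maze.move(south) => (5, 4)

! maze.sense(south) => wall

! maze.sense(west) => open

! stack.push(west) => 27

! maze.move(west) => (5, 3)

! maze.sense(south) => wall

! maze.sense(north) => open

! stack.push(north) => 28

! maze.move(north) => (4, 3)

! maze.sense(north) => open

! stack.push(north) => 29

! maze.move(north) => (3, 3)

! maze.sense(west) => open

! stack.push(west) => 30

! maze.move(west) => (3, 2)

! maze.sense(north) => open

! stack.push(north) => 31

! maze.move(north) => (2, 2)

! maze.sense(east) => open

! stack.push(east) => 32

! maze.move(east) => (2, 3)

! stack.pop() => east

! maze.move(west) => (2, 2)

! stack.pop() => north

! maze.move(south) => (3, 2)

! stack.pop() => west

! maze.move(east) => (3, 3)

! stack.pop() => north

! maze.move(south) => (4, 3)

! stack.pop() => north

! maze.move(south) => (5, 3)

! stack.pop() => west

! maze.move(east) => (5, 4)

! maze.sense(east) => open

! stack.push(east) => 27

! maze.move(east) => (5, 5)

! maze.sense(south) => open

! stack.push(south) => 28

! maze.move(south) => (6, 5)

! maze.sense(south) => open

! stack.push(south) => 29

! maze.move(south) => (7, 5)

! maze.sense(south) => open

! stack.push(south) => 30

! maze.move(south) => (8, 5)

! maze.sense(west) => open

! stack.push(west) => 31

! maze.move(west) => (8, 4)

! maze.sense(west) => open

! stack.push(west) => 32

! maze.move(west) => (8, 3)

! maze.sense(north) => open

! stack.push(north) => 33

! maze.move(north) => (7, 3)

! maze.sense(east) => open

! stack.push(east) => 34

! maze.move(east) => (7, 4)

! stack.pop() => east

! maze.move(west) => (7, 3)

! stack.pop() => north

! maze.move(south) => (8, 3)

! stack.pop() => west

! maze.move(east) => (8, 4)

! stack.pop() => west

! maze.move(east) => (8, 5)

! maze.sense(east) => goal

! maze.move(east) => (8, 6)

Answer: (8, 6)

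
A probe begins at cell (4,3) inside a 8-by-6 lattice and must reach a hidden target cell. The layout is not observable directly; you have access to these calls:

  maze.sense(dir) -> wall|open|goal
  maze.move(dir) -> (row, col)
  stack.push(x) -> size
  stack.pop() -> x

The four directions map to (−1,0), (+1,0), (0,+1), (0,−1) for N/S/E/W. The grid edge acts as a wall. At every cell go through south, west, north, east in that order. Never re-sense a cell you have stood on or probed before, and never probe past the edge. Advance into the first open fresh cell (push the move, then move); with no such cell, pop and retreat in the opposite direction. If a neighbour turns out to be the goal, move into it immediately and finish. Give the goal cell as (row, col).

>> maze.sense(dir→south)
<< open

>> stack.push(x→south)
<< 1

>> maze.move(dir→south)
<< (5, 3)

>> maze.sense(dir→south)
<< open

>> stack.push(x→south)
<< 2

>> maze.move(dir→south)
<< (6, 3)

>> maze.sense(dir→south)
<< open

>> stack.push(x→south)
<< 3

>> maze.move(dir→south)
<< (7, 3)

>> maze.sense(dir→west)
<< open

>> stack.push(x→west)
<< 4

>> maze.move(dir→west)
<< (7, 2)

>> maze.sense(dir→west)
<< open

>> stack.push(x→west)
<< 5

>> maze.move(dir→west)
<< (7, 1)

>> maze.sense(dir→west)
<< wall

>> maze.sense(dir→north)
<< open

>> stack.push(x→north)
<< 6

>> maze.move(dir→north)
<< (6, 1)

>> maze.sense(dir→west)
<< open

>> stack.push(x→west)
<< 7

>> maze.move(dir→west)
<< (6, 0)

>> maze.sense(dir→north)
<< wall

>> stack.pop()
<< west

>> maze.move(dir→east)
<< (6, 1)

>> maze.sense(dir→north)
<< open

>> stack.push(x→north)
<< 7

>> maze.move(dir→north)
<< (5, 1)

>> maze.sense(dir→north)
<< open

>> stack.push(x→north)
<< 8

>> maze.move(dir→north)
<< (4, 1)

>> maze.sense(dir→west)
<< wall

>> maze.sense(dir→north)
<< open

>> stack.push(x→north)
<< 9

>> maze.move(dir→north)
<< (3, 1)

>> maze.sense(dir→west)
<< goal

>> maze.move(dir→west)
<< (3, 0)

Answer: (3, 0)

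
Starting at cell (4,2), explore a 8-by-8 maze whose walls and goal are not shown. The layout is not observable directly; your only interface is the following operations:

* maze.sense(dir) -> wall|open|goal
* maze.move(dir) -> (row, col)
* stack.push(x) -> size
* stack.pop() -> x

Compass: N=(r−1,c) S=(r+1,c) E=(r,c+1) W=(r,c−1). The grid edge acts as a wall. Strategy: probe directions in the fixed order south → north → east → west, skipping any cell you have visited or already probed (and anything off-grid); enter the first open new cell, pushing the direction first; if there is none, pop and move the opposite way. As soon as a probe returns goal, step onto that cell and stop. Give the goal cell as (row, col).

>>> maze.sense dir='south'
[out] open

>>> stack.push x='south'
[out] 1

>>> maze.move dir='south'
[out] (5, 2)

>>> maze.sense dir='south'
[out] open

>>> stack.push x='south'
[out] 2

>>> maze.move dir='south'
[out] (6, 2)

>>> maze.sense dir='south'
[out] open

>>> stack.push x='south'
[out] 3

>>> maze.move dir='south'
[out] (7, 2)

>>> maze.sense dir='east'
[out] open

>>> stack.push x='east'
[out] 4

>>> maze.move dir='east'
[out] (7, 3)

>>> maze.sense dir='north'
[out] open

>>> stack.push x='north'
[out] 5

>>> maze.move dir='north'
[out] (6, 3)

>>> maze.sense dir='north'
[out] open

>>> stack.push x='north'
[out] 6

>>> maze.move dir='north'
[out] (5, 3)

>>> maze.sense dir='north'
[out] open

>>> stack.push x='north'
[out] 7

>>> maze.move dir='north'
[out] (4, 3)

>>> maze.sense dir='north'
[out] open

>>> stack.push x='north'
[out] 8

>>> maze.move dir='north'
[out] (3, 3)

>>> maze.sense dir='north'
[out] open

>>> stack.push x='north'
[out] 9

>>> maze.move dir='north'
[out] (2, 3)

>>> maze.sense dir='north'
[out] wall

>>> maze.sense dir='east'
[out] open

>>> stack.push x='east'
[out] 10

>>> maze.move dir='east'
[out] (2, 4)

>>> maze.sense dir='south'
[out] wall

>>> maze.sense dir='north'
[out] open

>>> stack.push x='north'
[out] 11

>>> maze.move dir='north'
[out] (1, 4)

>>> maze.sense dir='north'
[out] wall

>>> maze.sense dir='east'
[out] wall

>>> stack.pop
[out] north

>>> maze.move dir='south'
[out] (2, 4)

>>> maze.sense dir='east'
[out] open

>>> stack.push x='east'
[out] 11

>>> maze.move dir='east'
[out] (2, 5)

>>> maze.sense dir='south'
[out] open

>>> stack.push x='south'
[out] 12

>>> maze.move dir='south'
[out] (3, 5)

>>> maze.sense dir='south'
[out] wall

>>> maze.sense dir='east'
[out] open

>>> stack.push x='east'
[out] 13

>>> maze.move dir='east'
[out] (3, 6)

>>> maze.sense dir='south'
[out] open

>>> stack.push x='south'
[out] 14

>>> maze.move dir='south'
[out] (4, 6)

>>> maze.sense dir='south'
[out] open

>>> stack.push x='south'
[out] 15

>>> maze.move dir='south'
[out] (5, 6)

>>> maze.sense dir='south'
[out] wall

>>> maze.sense dir='east'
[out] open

>>> stack.push x='east'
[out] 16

>>> maze.move dir='east'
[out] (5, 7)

>>> maze.sense dir='south'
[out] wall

>>> maze.sense dir='north'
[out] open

>>> stack.push x='north'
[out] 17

>>> maze.move dir='north'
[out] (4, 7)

>>> maze.sense dir='north'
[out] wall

>>> stack.pop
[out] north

>>> maze.move dir='south'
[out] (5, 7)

>>> stack.pop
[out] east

>>> maze.move dir='west'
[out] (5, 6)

>>> maze.sense dir='west'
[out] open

>>> stack.push x='west'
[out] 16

>>> maze.move dir='west'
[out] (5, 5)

>>> maze.sense dir='south'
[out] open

>>> stack.push x='south'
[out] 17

>>> maze.move dir='south'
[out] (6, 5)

>>> maze.sense dir='south'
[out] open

>>> stack.push x='south'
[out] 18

>>> maze.move dir='south'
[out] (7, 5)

>>> maze.sense dir='east'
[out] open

>>> stack.push x='east'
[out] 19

>>> maze.move dir='east'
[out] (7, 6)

>>> maze.sense dir='east'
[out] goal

>>> maze.move dir='east'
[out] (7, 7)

Answer: (7, 7)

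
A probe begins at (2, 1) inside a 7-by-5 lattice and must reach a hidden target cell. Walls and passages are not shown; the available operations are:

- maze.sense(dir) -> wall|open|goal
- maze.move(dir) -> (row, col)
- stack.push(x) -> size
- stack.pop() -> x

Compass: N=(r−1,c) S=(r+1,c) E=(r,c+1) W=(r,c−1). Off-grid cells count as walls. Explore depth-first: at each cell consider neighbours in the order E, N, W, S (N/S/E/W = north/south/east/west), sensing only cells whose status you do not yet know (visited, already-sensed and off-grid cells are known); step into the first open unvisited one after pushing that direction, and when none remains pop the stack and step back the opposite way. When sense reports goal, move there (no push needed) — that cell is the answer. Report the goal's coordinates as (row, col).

-- sense(dir='east') == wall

-- sense(dir='north') == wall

-- sense(dir='west') == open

-- push(x='west') == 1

-- move(dir='west') == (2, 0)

-- sense(dir='north') == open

-- push(x='north') == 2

-- move(dir='north') == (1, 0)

-- sense(dir='north') == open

-- push(x='north') == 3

-- move(dir='north') == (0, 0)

-- sense(dir='east') == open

-- push(x='east') == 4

-- move(dir='east') == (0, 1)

-- sense(dir='east') == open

-- push(x='east') == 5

-- move(dir='east') == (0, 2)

-- sense(dir='east') == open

-- push(x='east') == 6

-- move(dir='east') == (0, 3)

-- sense(dir='east') == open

-- push(x='east') == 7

-- move(dir='east') == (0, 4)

-- sense(dir='south') == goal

-- move(dir='south') == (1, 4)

Answer: (1, 4)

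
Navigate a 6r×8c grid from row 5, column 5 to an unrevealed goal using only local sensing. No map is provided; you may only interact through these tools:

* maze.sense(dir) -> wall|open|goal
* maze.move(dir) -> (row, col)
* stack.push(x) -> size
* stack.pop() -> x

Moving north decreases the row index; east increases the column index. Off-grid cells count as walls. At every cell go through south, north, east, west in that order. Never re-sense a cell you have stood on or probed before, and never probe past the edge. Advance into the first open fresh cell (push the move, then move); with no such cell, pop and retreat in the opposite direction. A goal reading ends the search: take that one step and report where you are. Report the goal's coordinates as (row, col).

·→ sense(north)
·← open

·→ push(north)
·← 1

·→ move(north)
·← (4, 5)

·→ sense(north)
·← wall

·→ sense(east)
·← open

·→ push(east)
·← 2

·→ move(east)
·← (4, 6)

·→ sense(south)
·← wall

·→ sense(north)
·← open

·→ push(north)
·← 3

·→ move(north)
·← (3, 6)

·→ sense(north)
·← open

·→ push(north)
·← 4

·→ move(north)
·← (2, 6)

·→ sense(north)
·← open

·→ push(north)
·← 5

·→ move(north)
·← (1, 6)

·→ sense(north)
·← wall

·→ sense(east)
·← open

·→ push(east)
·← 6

·→ move(east)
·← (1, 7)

·→ sense(south)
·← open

·→ push(south)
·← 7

·→ move(south)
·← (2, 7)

·→ sense(south)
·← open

·→ push(south)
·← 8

·→ move(south)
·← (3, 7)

·→ sense(south)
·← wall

·→ pop()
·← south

·→ move(north)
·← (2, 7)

·→ pop()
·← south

·→ move(north)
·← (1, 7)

·→ sense(north)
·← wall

·→ pop()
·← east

·→ move(west)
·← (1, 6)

·→ sense(west)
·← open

·→ push(west)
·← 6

·→ move(west)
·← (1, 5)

·→ sense(south)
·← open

·→ push(south)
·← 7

·→ move(south)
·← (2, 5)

·→ sense(west)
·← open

·→ push(west)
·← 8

·→ move(west)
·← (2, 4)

·→ sense(south)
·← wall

·→ sense(north)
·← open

·→ push(north)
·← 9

·→ move(north)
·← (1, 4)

·→ sense(north)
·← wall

·→ sense(west)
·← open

·→ push(west)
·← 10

·→ move(west)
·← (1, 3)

·→ sense(south)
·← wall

·→ sense(north)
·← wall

·→ sense(west)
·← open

·→ push(west)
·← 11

·→ move(west)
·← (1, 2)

·→ sense(south)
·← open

·→ push(south)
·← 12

·→ move(south)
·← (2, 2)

·→ sense(south)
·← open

·→ push(south)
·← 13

·→ move(south)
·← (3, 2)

·→ sense(south)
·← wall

·→ sense(east)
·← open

·→ push(east)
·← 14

·→ move(east)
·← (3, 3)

·→ sense(south)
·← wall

·→ pop()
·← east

·→ move(west)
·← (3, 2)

·→ sense(west)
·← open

·→ push(west)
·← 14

·→ move(west)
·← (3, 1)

·→ sense(south)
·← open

·→ push(south)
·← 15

·→ move(south)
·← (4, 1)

·→ sense(south)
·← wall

·→ sense(west)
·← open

·→ push(west)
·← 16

·→ move(west)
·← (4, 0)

·→ sense(south)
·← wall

·→ sense(north)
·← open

·→ push(north)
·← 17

·→ move(north)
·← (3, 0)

·→ sense(north)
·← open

·→ push(north)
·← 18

·→ move(north)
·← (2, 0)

·→ sense(north)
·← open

·→ push(north)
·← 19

·→ move(north)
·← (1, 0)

·→ sense(north)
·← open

·→ push(north)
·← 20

·→ move(north)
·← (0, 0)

·→ sense(east)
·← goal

·→ move(east)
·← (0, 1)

Answer: (0, 1)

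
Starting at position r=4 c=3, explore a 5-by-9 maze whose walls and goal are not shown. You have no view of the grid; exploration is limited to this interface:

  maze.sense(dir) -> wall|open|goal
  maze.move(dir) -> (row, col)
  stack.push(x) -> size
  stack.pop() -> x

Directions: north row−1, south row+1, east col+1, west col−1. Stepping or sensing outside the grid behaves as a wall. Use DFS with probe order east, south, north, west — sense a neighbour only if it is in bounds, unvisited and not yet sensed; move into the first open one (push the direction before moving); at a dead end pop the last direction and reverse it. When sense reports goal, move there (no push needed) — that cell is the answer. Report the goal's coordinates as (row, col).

I use maze.sense passing east, and observe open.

Calling stack.push passing east, → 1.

Next I call maze.move passing east, yielding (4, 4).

Using maze.sense passing east, and see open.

Calling stack.push passing east, → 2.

Calling maze.move passing east, yielding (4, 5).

Using maze.sense passing east, — result: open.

Invoking stack.push passing east, and get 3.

Calling maze.move passing east, and see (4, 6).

Then maze.sense passing east, and see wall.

I call maze.sense passing north, which returns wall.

I call stack.pop, → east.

Using maze.move passing west, yielding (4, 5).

I run maze.sense passing north, yielding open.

I run stack.push passing north, and see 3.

I invoke maze.move passing north, yielding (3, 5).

I try maze.sense passing north, → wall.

I try maze.sense passing west, yielding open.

Calling stack.push passing west, — result: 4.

I run maze.move passing west, yielding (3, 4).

Calling maze.sense passing north, → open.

I try stack.push passing north, : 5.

Next I call maze.move passing north, and observe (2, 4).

Using maze.sense passing north, which returns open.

Using stack.push passing north, yielding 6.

I try maze.move passing north, yielding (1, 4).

I invoke maze.sense passing east, yielding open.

I try stack.push passing east, which returns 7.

Calling maze.move passing east, and see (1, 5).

Then maze.sense passing east, → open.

Using stack.push passing east, and observe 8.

Next I call maze.move passing east, — result: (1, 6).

Calling maze.sense passing east, and see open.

Using stack.push passing east, and observe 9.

Using maze.move passing east, and see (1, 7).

Using maze.sense passing east, giving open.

I run stack.push passing east, giving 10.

I invoke maze.move passing east, and get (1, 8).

Invoking maze.sense passing south, → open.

I call stack.push passing south, which returns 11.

Invoking maze.move passing south, → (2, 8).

Using maze.sense passing south, which returns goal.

I call maze.move passing south, and observe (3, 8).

Answer: (3, 8)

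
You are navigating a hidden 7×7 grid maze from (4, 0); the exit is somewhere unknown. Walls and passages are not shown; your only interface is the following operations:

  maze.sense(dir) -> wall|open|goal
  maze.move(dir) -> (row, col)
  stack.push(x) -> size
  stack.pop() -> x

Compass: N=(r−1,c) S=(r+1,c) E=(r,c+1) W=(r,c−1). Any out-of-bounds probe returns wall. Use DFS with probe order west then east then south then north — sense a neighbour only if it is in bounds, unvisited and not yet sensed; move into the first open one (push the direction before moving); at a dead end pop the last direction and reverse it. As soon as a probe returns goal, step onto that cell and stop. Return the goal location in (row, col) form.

Calling maze.sense using east, and observe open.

I invoke stack.push using east, giving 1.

Next I call maze.move using east, and get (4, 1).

I run maze.sense using east, — result: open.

Then stack.push using east, yielding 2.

Then maze.move using east, and see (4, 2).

Invoking maze.sense using east, and see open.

I try stack.push using east, — result: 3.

I run maze.move using east, : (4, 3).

Then maze.sense using east, — result: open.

Using stack.push using east, and get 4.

I invoke maze.move using east, yielding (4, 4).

I call maze.sense using east, giving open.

I invoke stack.push using east, : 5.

Next I call maze.move using east, yielding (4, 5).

Calling maze.sense using east, — result: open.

Next I call stack.push using east, — result: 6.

Now I run maze.move using east, and get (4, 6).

I call maze.sense using south, which returns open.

I try stack.push using south, giving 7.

I try maze.move using south, and get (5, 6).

I invoke maze.sense using west, → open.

Next I call stack.push using west, giving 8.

Calling maze.move using west, and observe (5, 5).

I run maze.sense using west, giving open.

Calling stack.push using west, → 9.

Calling maze.move using west, : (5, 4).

Using maze.sense using west, and get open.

Invoking stack.push using west, giving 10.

I invoke maze.move using west, which returns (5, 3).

I use maze.sense using west, giving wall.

Calling maze.sense using south, → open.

Next I call stack.push using south, : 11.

I use maze.move using south, which returns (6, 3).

I run maze.sense using west, → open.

I invoke stack.push using west, and observe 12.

I call maze.move using west, giving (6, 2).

Now I run maze.sense using west, and get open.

I call stack.push using west, → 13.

Calling maze.move using west, and get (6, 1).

Now I run maze.sense using west, and get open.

I try stack.push using west, and see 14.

Now I run maze.move using west, and observe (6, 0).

Now I run maze.sense using north, and observe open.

I try stack.push using north, and see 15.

Then maze.move using north, and get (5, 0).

Invoking maze.sense using east, → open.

Now I run stack.push using east, yielding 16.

I use maze.move using east, : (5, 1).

I call stack.pop(), and observe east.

Invoking maze.move using west, and see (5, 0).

Next I call stack.pop(), giving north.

Then maze.move using south, — result: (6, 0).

Next I call stack.pop(), and see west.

I use maze.move using east, → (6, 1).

I invoke stack.pop(), and see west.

I use maze.move using east, → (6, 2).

Then stack.pop, yielding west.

I invoke maze.move using east, yielding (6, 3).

I invoke maze.sense using east, — result: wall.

I use stack.pop(), giving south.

I try maze.move using north, : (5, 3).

Next I call stack.pop, giving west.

I invoke maze.move using east, which returns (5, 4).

I call stack.pop(), giving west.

Using maze.move using east, which returns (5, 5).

Then maze.sense using south, and get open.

Now I run stack.push using south, — result: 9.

I call maze.move using south, : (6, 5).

Using maze.sense using east, : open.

Calling stack.push using east, yielding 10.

I try maze.move using east, and get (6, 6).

Invoking stack.pop, : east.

Invoking maze.move using west, giving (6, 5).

I invoke stack.pop(), → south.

I use maze.move using north, and get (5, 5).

I use stack.pop(), — result: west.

I call maze.move using east, giving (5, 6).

I invoke stack.pop, yielding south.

I try maze.move using north, and get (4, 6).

I run maze.sense using north, giving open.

I run stack.push using north, and observe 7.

I try maze.move using north, — result: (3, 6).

I invoke maze.sense using west, and get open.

Invoking stack.push using west, → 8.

I call maze.move using west, : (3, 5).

Using maze.sense using west, and get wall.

Calling maze.sense using north, → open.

Next I call stack.push using north, and observe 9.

I run maze.move using north, giving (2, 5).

Now I run maze.sense using west, — result: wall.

Using maze.sense using east, yielding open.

Next I call stack.push using east, and see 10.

I run maze.move using east, : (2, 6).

I try maze.sense using north, and get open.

I invoke stack.push using north, which returns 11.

Then maze.move using north, giving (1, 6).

I use maze.sense using west, : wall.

Calling maze.sense using north, and get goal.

I try maze.move using north, and observe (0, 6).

Answer: (0, 6)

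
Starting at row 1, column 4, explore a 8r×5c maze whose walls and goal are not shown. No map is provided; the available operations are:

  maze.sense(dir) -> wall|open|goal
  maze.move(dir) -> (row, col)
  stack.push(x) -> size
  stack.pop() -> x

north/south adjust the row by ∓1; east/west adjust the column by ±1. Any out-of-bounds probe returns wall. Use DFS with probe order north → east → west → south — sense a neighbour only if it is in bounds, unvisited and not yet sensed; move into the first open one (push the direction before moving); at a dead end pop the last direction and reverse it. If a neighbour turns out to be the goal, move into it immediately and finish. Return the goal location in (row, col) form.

Using maze.sense using dir='north', and get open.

Next I call stack.push using x='north', giving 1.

Then maze.move using dir='north', and observe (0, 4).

I try maze.sense using dir='west', and get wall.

I try stack.pop, → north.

Next I call maze.move using dir='south', and see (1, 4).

Then maze.sense using dir='west', — result: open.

Next I call stack.push using x='west', and see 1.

Calling maze.move using dir='west', giving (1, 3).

I run maze.sense using dir='west', → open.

I try stack.push using x='west', giving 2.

Invoking maze.move using dir='west', which returns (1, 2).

I try maze.sense using dir='north', giving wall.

Invoking maze.sense using dir='west', giving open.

Calling stack.push using x='west', — result: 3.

I call maze.move using dir='west', which returns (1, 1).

I call maze.sense using dir='north', which returns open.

Then stack.push using x='north', which returns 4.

I invoke maze.move using dir='north', : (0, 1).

Next I call maze.sense using dir='west', and see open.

I run stack.push using x='west', — result: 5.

Now I run maze.move using dir='west', and get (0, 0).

Invoking maze.sense using dir='south', giving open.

I run stack.push using x='south', and observe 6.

Using maze.move using dir='south', giving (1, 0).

I invoke maze.sense using dir='south', → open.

I run stack.push using x='south', which returns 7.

Then maze.move using dir='south', which returns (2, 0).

Next I call maze.sense using dir='east', and get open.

I try stack.push using x='east', giving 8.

Using maze.move using dir='east', : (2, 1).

I try maze.sense using dir='east', — result: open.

Invoking stack.push using x='east', : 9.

Next I call maze.move using dir='east', yielding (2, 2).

Next I call maze.sense using dir='east', and get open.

Invoking stack.push using x='east', : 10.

Now I run maze.move using dir='east', → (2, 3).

Now I run maze.sense using dir='east', and observe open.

Invoking stack.push using x='east', giving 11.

I run maze.move using dir='east', and see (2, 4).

Calling maze.sense using dir='south', and observe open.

Invoking stack.push using x='south', and see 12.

Then maze.move using dir='south', → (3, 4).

I run maze.sense using dir='west', — result: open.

I run stack.push using x='west', which returns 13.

Next I call maze.move using dir='west', and see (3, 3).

Using maze.sense using dir='west', — result: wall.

Next I call maze.sense using dir='south', : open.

Next I call stack.push using x='south', and get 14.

Next I call maze.move using dir='south', yielding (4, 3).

Now I run maze.sense using dir='east', and observe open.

Using stack.push using x='east', → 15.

I invoke maze.move using dir='east', → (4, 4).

Using maze.sense using dir='south', : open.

Then stack.push using x='south', : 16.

I use maze.move using dir='south', yielding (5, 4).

Then maze.sense using dir='west', and see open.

I call stack.push using x='west', and observe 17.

Now I run maze.move using dir='west', → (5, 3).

Calling maze.sense using dir='west', : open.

Now I run stack.push using x='west', and get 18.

Calling maze.move using dir='west', and see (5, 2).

I call maze.sense using dir='north', and see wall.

Now I run maze.sense using dir='west', giving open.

Invoking stack.push using x='west', and observe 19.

Now I run maze.move using dir='west', which returns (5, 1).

Calling maze.sense using dir='north', yielding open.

I invoke stack.push using x='north', and observe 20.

Calling maze.move using dir='north', — result: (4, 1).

I call maze.sense using dir='north', which returns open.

Using stack.push using x='north', yielding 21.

Calling maze.move using dir='north', giving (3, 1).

I try maze.sense using dir='west', and see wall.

Using stack.pop(), — result: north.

I call maze.move using dir='south', and see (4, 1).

I invoke maze.sense using dir='west', — result: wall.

Calling stack.pop, and observe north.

Using maze.move using dir='south', — result: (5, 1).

Next I call maze.sense using dir='west', : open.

I try stack.push using x='west', : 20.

Then maze.move using dir='west', and see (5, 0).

Now I run maze.sense using dir='south', and observe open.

Invoking stack.push using x='south', and observe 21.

Next I call maze.move using dir='south', : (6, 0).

I run maze.sense using dir='east', and get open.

Calling stack.push using x='east', → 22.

Invoking maze.move using dir='east', yielding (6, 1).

I use maze.sense using dir='east', and observe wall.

Calling maze.sense using dir='south', yielding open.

Then stack.push using x='south', which returns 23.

I call maze.move using dir='south', and get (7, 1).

I call maze.sense using dir='east', which returns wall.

Next I call maze.sense using dir='west', giving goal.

Next I call maze.move using dir='west', giving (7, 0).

Answer: (7, 0)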